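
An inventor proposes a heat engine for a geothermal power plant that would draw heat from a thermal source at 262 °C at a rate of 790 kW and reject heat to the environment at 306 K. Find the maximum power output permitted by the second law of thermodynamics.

T_H = 262 °C → 262 + 273.15 = 535.15 K.
The second-law ceiling is the Carnot efficiency, η_max = 1 − T_C/T_H = 1 − 306.00/535.15 = 0.4282.
W_max = η_max · Q_H = 0.4282 × 790 = 338.3 kW.

Ẇ_max ≈ 338.3 kW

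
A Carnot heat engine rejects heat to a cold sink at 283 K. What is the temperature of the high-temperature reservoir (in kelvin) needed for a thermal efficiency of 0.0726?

T_H ≈ 305.2 K

From η = 1 − T_C/T_H, solving for T_H gives T_H = T_C/(1 − η) = 283.00/(1 − 0.0726) = 305.2 K.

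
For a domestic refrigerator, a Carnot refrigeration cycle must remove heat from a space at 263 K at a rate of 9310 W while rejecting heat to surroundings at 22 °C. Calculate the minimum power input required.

T_H = 22 °C → 22 + 273.15 = 295.15 K.
The reversible coefficient of performance is COP_R = T_C/(T_H − T_C) = 263.00/32.15 = 8.1804.
W = Q_C/COP_R = 9310/8.1804 = 1138 W.

Ẇ_in ≈ 1138 W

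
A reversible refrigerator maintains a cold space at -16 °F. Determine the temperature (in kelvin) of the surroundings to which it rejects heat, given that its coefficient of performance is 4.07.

T_C = -16 °F → (-16 − 32) × 5/9 = -26.67 °C = 246.48 K.
COP_R = T_C/(T_H − T_C) ⇒ T_H = T_C·(1 + 1/COP_R) = 246.48 × (1 + 1/4.07) = 307.0 K.

T_H ≈ 307.0 K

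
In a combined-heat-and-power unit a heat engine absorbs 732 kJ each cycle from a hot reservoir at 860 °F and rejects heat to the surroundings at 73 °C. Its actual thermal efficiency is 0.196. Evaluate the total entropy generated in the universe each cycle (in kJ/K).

T_H = 860 °F → (860 − 32) × 5/9 = 460.00 °C = 733.15 K.
T_C = 73 °C → 73 + 273.15 = 346.15 K.
W = η·Q_H = 0.196 × 732 = 143.5 kJ, so Q_C = Q_H − W = 588.5 kJ.
Reservoir entropy changes: ΔS_H = −Q_H/T_H = −732/733.15 = -0.9984 kJ/K and ΔS_C = +Q_C/T_C = 588.5/346.15 = 1.700 kJ/K.
ΔS_univ = −Q_H/T_H + Q_C/T_C = 0.7018 kJ/K (> 0, since η = 0.196 < η_Carnot = 0.528).

ΔS_univ ≈ 0.7018 kJ/K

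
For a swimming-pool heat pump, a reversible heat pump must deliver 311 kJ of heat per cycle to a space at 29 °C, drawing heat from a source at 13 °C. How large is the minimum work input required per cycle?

T_H = 29 °C → 29 + 273.15 = 302.15 K.
T_C = 13 °C → 13 + 273.15 = 286.15 K.
Reversible heating COP: COP_HP = T_H/(T_H − T_C) = 302.15/16.00 = 18.8844.
W = Q_H/COP_HP = 311/18.8844 = 16.5 kJ.

W_in ≈ 16.5 kJ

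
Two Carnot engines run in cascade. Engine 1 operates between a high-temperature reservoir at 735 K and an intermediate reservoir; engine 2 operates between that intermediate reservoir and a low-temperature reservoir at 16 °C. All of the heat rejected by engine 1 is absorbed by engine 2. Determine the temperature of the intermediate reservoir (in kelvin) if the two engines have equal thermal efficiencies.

T_m ≈ 461 K

T_C = 16 °C → 16 + 273.15 = 289.15 K.
Equal efficiencies require 1 − T_m/T_H = 1 − T_C/T_m, i.e. T_m/T_H = T_C/T_m, so T_m = √(T_H·T_C) = √(735.00 × 289.15) = 461 K.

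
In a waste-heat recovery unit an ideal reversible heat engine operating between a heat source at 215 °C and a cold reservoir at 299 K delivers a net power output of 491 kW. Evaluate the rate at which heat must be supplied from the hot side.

Q̇_H ≈ 1267 kW

T_H = 215 °C → 215 + 273.15 = 488.15 K.
η_rev = 1 − T_C/T_H = 1 − 299.00/488.15 = 0.3875.
Q_H = W/η = 491/0.3875 = 1267 kW.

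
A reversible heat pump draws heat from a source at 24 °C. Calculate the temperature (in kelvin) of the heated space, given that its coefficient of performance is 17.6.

T_C = 24 °C → 24 + 273.15 = 297.15 K.
COP_HP = T_H/(T_H − T_C) ⇒ T_H = T_C·COP_HP/(COP_HP − 1) = 297.15 × 17.6/(17.6 − 1) = 315 K.

T_H ≈ 315 K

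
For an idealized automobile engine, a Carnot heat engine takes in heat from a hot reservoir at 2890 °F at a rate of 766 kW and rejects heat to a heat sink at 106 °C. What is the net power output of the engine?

Ẇ ≈ 610 kW

T_H = 2890 °F → (2890 − 32) × 5/9 = 1587.78 °C = 1860.93 K.
T_C = 106 °C → 106 + 273.15 = 379.15 K.
Carnot efficiency: η = 1 − T_C/T_H = 1 − 379.15/1860.93 = 0.7963.
W = η·Q_H = 0.7963 × 766 = 610 kW.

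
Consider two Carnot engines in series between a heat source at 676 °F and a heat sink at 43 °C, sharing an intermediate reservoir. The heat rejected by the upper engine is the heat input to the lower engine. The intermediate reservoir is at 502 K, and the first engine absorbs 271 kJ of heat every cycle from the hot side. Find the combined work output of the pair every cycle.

T_H = 676 °F → (676 − 32) × 5/9 = 357.78 °C = 630.93 K.
T_C = 43 °C → 43 + 273.15 = 316.15 K.
Two reversible stages in series are equivalent to a single Carnot engine between T_H and T_C, so η_total = 1 − T_C/T_H = 1 − 316.15/630.93 = 0.4989.
W_total = η_total · Q_H = 0.4989 × 271 = 135 kJ.

W_total ≈ 135 kJ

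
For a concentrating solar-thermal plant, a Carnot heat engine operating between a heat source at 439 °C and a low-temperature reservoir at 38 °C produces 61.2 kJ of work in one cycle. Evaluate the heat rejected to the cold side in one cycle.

Q_C ≈ 47.5 kJ

T_H = 439 °C → 439 + 273.15 = 712.15 K.
T_C = 38 °C → 38 + 273.15 = 311.15 K.
For a reversible engine, η = 1 − T_C/T_H = 1 − 311.15/712.15 = 0.5631.
Since Q_C/Q_H = T_C/T_H and Q_H = W/η, Q_C = W·T_C/(T_H − T_C) = 61.2 × 311.15/401.00 = 47.5 kJ.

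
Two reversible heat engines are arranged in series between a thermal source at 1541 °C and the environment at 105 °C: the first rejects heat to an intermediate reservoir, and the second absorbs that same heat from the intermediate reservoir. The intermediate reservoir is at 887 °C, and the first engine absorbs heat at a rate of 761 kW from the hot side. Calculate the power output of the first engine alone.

T_H = 1541 °C → 1541 + 273.15 = 1814.15 K.
T_C = 105 °C → 105 + 273.15 = 378.15 K.
T_m = 887 °C → 887 + 273.15 = 1160.15 K.
First-stage efficiency η₁ = 1 − T_m/T_H = 1 − 1160.15/1814.15 = 0.3605.
W₁ = η₁·Q_H = 0.3605 × 761 = 274 kW.

Ẇ₁ ≈ 274 kW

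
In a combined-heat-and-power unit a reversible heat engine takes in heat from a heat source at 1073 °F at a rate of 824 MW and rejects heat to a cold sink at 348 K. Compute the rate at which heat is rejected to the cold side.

T_H = 1073 °F → (1073 − 32) × 5/9 = 578.33 °C = 851.48 K.
For a reversible engine, η = 1 − T_C/T_H = 1 − 348.00/851.48 = 0.5913.
For a reversible cycle Q_C/Q_H = T_C/T_H, so Q_C = 824 × 348.00/851.48 = 337 MW.

Q̇_C ≈ 337 MW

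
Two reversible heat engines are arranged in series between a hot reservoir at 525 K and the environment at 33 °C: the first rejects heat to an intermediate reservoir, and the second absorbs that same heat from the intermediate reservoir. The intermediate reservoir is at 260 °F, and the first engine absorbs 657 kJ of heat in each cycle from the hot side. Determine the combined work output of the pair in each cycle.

W_total ≈ 274 kJ

T_C = 33 °C → 33 + 273.15 = 306.15 K.
Two reversible stages in series are equivalent to a single Carnot engine between T_H and T_C, so η_total = 1 − T_C/T_H = 1 − 306.15/525.00 = 0.4169.
W_total = η_total · Q_H = 0.4169 × 657 = 274 kJ.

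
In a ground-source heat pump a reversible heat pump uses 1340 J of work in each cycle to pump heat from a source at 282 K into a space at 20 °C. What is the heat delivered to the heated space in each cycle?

Q_H ≈ 35200 J

T_H = 20 °C → 20 + 273.15 = 293.15 K.
COP_HP = T_H/(T_H − T_C) = 293.15/11.15 = 26.2915.
Q_H = COP_HP · W = 26.2915 × 1340 = 35200 J.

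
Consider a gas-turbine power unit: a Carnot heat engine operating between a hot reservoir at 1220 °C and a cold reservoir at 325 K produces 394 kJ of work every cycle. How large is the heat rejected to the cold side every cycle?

Q_C ≈ 110 kJ

T_H = 1220 °C → 1220 + 273.15 = 1493.15 K.
Carnot efficiency: η = 1 − T_C/T_H = 1 − 325.00/1493.15 = 0.7823.
Since Q_C/Q_H = T_C/T_H and Q_H = W/η, Q_C = W·T_C/(T_H − T_C) = 394 × 325.00/1168.15 = 110 kJ.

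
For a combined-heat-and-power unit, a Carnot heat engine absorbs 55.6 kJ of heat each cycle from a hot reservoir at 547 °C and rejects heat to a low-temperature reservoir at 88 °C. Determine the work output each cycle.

W ≈ 31.1 kJ

T_H = 547 °C → 547 + 273.15 = 820.15 K.
T_C = 88 °C → 88 + 273.15 = 361.15 K.
The Carnot efficiency is η = 1 − T_C/T_H = 1 − 361.15/820.15 = 0.5597.
W = η·Q_H = 0.5597 × 55.6 = 31.1 kJ.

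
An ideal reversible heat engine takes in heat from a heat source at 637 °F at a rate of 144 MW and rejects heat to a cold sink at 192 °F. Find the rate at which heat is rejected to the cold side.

Q̇_C ≈ 85.57 MW

T_H = 637 °F → (637 − 32) × 5/9 = 336.11 °C = 609.26 K.
T_C = 192 °F → (192 − 32) × 5/9 = 88.89 °C = 362.04 K.
The Carnot efficiency is η = 1 − T_C/T_H = 1 − 362.04/609.26 = 0.4058.
For a reversible cycle Q_C/Q_H = T_C/T_H, so Q_C = 144 × 362.04/609.26 = 85.57 MW.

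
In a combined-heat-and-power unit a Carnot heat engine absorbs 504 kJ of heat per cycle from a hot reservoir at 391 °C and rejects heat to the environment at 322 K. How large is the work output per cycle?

T_H = 391 °C → 391 + 273.15 = 664.15 K.
For a reversible engine, η = 1 − T_C/T_H = 1 − 322.00/664.15 = 0.5152.
W = η·Q_H = 0.5152 × 504 = 260 kJ.

W ≈ 260 kJ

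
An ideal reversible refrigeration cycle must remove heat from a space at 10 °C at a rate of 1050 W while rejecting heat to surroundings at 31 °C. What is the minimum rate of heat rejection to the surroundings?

Q̇_H ≈ 1130 W

T_H = 31 °C → 31 + 273.15 = 304.15 K.
T_C = 10 °C → 10 + 273.15 = 283.15 K.
For a reversible cycle Q_H/Q_C = T_H/T_C, so Q_H = Q_C·T_H/T_C = 1050 × 304.15/283.15 = 1130 W.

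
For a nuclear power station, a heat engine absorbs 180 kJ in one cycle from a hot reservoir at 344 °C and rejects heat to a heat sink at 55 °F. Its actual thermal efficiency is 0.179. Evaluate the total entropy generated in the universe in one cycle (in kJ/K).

ΔS_univ ≈ 0.225 kJ/K

T_H = 344 °C → 344 + 273.15 = 617.15 K.
T_C = 55 °F → (55 − 32) × 5/9 = 12.78 °C = 285.93 K.
W = η·Q_H = 0.179 × 180 = 32.22 kJ, so Q_C = Q_H − W = 147.8 kJ.
Entropy balance on the reservoirs: −Q_H/T_H = -0.2917 kJ/K, +Q_C/T_C = 0.5168 kJ/K.
ΔS_univ = −Q_H/T_H + Q_C/T_C = 0.225 kJ/K (> 0, since η = 0.179 < η_Carnot = 0.537).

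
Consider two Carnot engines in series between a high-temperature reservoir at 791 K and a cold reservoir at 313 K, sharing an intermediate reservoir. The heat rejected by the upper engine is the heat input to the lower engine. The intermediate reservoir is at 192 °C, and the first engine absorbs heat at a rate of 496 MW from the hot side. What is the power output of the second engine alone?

T_m = 192 °C → 192 + 273.15 = 465.15 K.
Heat entering the second stage: Q_m = Q_H·(T_m/T_H) = 496 × 465.15/791.00 = 292 MW.
Second-stage efficiency η₂ = 1 − T_C/T_m = 1 − 313.00/465.15 = 0.3271, so W₂ = η₂·Q_m = 95.4 MW.

Ẇ₂ ≈ 95.4 MW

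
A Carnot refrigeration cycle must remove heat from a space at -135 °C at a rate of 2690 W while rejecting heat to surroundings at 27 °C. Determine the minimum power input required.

Ẇ_in ≈ 3150 W

T_H = 27 °C → 27 + 273.15 = 300.15 K.
T_C = -135 °C → -135 + 273.15 = 138.15 K.
For a reversible refrigerator, COP_R = T_C/(T_H − T_C) = 138.15/162.00 = 0.8528.
W = Q_C/COP_R = 2690/0.8528 = 3150 W.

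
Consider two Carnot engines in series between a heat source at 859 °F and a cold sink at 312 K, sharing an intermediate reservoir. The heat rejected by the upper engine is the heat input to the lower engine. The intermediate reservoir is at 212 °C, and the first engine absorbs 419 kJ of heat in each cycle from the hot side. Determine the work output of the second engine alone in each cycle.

W₂ ≈ 99.03 kJ

T_H = 859 °F → (859 − 32) × 5/9 = 459.44 °C = 732.59 K.
T_m = 212 °C → 212 + 273.15 = 485.15 K.
Heat entering the second stage: Q_m = Q_H·(T_m/T_H) = 419 × 485.15/732.59 = 277.5 kJ.
Second-stage efficiency η₂ = 1 − T_C/T_m = 1 − 312.00/485.15 = 0.3569, so W₂ = η₂·Q_m = 99.03 kJ.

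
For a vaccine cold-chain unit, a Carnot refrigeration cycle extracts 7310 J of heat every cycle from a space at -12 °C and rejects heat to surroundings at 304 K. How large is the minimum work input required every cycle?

T_C = -12 °C → -12 + 273.15 = 261.15 K.
COP_R = T_C/(T_H − T_C) = 261.15/42.85 = 6.0945.
W = Q_C/COP_R = 7310/6.0945 = 1200 J.

W_in ≈ 1200 J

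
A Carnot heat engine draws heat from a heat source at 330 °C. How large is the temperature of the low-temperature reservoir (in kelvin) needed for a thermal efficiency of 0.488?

T_C ≈ 308.8 K

T_H = 330 °C → 330 + 273.15 = 603.15 K.
From η = 1 − T_C/T_H, T_C = T_H·(1 − η) = 603.15 × (1 − 0.488) = 308.8 K.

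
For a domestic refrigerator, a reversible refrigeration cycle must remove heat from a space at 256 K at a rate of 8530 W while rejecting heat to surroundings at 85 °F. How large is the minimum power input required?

Ẇ_in ≈ 1553 W

T_H = 85 °F → (85 − 32) × 5/9 = 29.44 °C = 302.59 K.
For a reversible refrigerator, COP_R = T_C/(T_H − T_C) = 256.00/46.59 = 5.4942.
W = Q_C/COP_R = 8530/5.4942 = 1553 W.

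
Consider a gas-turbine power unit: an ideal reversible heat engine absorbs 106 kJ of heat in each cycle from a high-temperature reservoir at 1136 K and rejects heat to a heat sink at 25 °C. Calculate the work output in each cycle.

T_C = 25 °C → 25 + 273.15 = 298.15 K.
Carnot efficiency: η = 1 − T_C/T_H = 1 − 298.15/1136.00 = 0.7375.
W = η·Q_H = 0.7375 × 106 = 78.2 kJ.

W ≈ 78.2 kJ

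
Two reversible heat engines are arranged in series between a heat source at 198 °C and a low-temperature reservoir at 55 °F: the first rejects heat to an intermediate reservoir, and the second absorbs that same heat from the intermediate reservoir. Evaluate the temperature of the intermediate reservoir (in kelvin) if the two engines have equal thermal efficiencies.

T_H = 198 °C → 198 + 273.15 = 471.15 K.
T_C = 55 °F → (55 − 32) × 5/9 = 12.78 °C = 285.93 K.
Equal efficiencies require 1 − T_m/T_H = 1 − T_C/T_m, i.e. T_m/T_H = T_C/T_m, so T_m = √(T_H·T_C) = √(471.15 × 285.93) = 367 K.

T_m ≈ 367 K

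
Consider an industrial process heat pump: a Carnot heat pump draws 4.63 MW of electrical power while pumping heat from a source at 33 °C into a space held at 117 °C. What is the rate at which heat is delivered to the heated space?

Q̇_H ≈ 21.5 MW

T_H = 117 °C → 117 + 273.15 = 390.15 K.
T_C = 33 °C → 33 + 273.15 = 306.15 K.
The Carnot heat-pump COP is COP_HP = T_H/(T_H − T_C) = 390.15/84.00 = 4.6446.
Q_H = COP_HP · W = 4.6446 × 4.63 = 21.5 MW.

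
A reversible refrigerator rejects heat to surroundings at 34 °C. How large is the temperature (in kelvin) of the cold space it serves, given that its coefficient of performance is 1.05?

T_C ≈ 157.3 K

T_H = 34 °C → 34 + 273.15 = 307.15 K.
COP_R = T_C/(T_H − T_C) ⇒ T_C = T_H·COP_R/(1 + COP_R) = 307.15 × 1.05/(1 + 1.05) = 157.3 K.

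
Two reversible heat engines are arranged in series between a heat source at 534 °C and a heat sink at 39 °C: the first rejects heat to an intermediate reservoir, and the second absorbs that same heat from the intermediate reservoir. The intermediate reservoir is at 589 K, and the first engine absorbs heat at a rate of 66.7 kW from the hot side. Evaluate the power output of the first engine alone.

T_H = 534 °C → 534 + 273.15 = 807.15 K.
T_C = 39 °C → 39 + 273.15 = 312.15 K.
First-stage efficiency η₁ = 1 − T_m/T_H = 1 − 589.00/807.15 = 0.2703.
W₁ = η₁·Q_H = 0.2703 × 66.7 = 18.0 kW.

Ẇ₁ ≈ 18.0 kW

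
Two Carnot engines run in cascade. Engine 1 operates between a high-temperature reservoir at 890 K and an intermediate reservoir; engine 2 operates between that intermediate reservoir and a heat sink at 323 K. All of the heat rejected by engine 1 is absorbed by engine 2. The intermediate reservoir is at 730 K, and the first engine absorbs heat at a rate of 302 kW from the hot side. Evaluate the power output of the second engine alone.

Ẇ₂ ≈ 138 kW

Heat entering the second stage: Q_m = Q_H·(T_m/T_H) = 302 × 730.00/890.00 = 248 kW.
Second-stage efficiency η₂ = 1 − T_C/T_m = 1 − 323.00/730.00 = 0.5575, so W₂ = η₂·Q_m = 138 kW.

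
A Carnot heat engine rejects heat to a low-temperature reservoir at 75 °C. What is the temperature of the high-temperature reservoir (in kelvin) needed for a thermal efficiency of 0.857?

T_H ≈ 2435 K

T_C = 75 °C → 75 + 273.15 = 348.15 K.
From η = 1 − T_C/T_H, solving for T_H gives T_H = T_C/(1 − η) = 348.15/(1 − 0.857) = 2435 K.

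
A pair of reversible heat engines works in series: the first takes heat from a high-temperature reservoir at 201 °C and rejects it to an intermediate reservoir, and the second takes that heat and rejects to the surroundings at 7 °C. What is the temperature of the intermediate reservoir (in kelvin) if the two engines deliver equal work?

T_m ≈ 377 K

T_H = 201 °C → 201 + 273.15 = 474.15 K.
T_C = 7 °C → 7 + 273.15 = 280.15 K.
For reversible stages Q_m = Q_H·(T_m/T_H). Setting W₁ = Q_H(1 − T_m/T_H) equal to W₂ = Q_m(1 − T_C/T_m) = Q_H·(T_m − T_C)/T_H gives T_H − T_m = T_m − T_C, so T_m = (T_H + T_C)/2 = (474.15 + 280.15)/2 = 377 K.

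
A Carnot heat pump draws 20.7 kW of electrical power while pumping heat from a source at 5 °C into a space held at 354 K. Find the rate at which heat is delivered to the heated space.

Q̇_H ≈ 96.61 kW

T_C = 5 °C → 5 + 273.15 = 278.15 K.
The Carnot heat-pump COP is COP_HP = T_H/(T_H − T_C) = 354.00/75.85 = 4.6671.
Q_H = COP_HP · W = 4.6671 × 20.7 = 96.61 kW.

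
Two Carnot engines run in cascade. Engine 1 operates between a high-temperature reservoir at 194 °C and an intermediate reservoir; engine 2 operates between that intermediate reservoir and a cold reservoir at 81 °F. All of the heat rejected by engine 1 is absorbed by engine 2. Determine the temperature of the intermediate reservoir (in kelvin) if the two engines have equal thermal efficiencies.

T_H = 194 °C → 194 + 273.15 = 467.15 K.
T_C = 81 °F → (81 − 32) × 5/9 = 27.22 °C = 300.37 K.
Equal efficiencies require 1 − T_m/T_H = 1 − T_C/T_m, i.e. T_m/T_H = T_C/T_m, so T_m = √(T_H·T_C) = √(467.15 × 300.37) = 375 K.

T_m ≈ 375 K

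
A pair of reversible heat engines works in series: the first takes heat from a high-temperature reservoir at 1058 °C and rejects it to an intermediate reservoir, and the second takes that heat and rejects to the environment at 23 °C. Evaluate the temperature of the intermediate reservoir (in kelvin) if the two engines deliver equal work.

T_H = 1058 °C → 1058 + 273.15 = 1331.15 K.
T_C = 23 °C → 23 + 273.15 = 296.15 K.
For reversible stages Q_m = Q_H·(T_m/T_H). Setting W₁ = Q_H(1 − T_m/T_H) equal to W₂ = Q_m(1 − T_C/T_m) = Q_H·(T_m − T_C)/T_H gives T_H − T_m = T_m − T_C, so T_m = (T_H + T_C)/2 = (1331.15 + 296.15)/2 = 814 K.

T_m ≈ 814 K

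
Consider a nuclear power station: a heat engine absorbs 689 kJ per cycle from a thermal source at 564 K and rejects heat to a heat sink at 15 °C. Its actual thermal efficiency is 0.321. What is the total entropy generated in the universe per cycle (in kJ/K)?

ΔS_univ ≈ 0.402 kJ/K

T_C = 15 °C → 15 + 273.15 = 288.15 K.
W = η·Q_H = 0.321 × 689 = 221.2 kJ, so Q_C = Q_H − W = 467.8 kJ.
The hot reservoir loses entropy Q_H/T_H = 689/564.00 = 1.222 kJ/K; the cold reservoir gains Q_C/T_C = 467.8/288.15 = 1.624 kJ/K.
ΔS_univ = −Q_H/T_H + Q_C/T_C = 0.402 kJ/K (> 0, since η = 0.321 < η_Carnot = 0.489).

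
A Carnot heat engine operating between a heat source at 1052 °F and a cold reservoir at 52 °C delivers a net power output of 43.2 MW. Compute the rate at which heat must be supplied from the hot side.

T_H = 1052 °F → (1052 − 32) × 5/9 = 566.67 °C = 839.82 K.
T_C = 52 °C → 52 + 273.15 = 325.15 K.
Carnot efficiency: η = 1 − T_C/T_H = 1 − 325.15/839.82 = 0.6128.
Q_H = W/η = 43.2/0.6128 = 70.5 MW.

Q̇_H ≈ 70.5 MW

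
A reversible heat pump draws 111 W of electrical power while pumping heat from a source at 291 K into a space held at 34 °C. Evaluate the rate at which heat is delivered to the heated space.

T_H = 34 °C → 34 + 273.15 = 307.15 K.
The Carnot heat-pump COP is COP_HP = T_H/(T_H − T_C) = 307.15/16.15 = 19.0186.
Q_H = COP_HP · W = 19.0186 × 111 = 2110 W.

Q̇_H ≈ 2110 W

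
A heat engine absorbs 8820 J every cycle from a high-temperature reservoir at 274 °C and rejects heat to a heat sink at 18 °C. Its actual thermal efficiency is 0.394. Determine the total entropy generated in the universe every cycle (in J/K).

ΔS_univ ≈ 2.238 J/K

T_H = 274 °C → 274 + 273.15 = 547.15 K.
T_C = 18 °C → 18 + 273.15 = 291.15 K.
W = η·Q_H = 0.394 × 8820 = 3475 J, so Q_C = Q_H − W = 5345 J.
Entropy balance on the reservoirs: −Q_H/T_H = -16.12 J/K, +Q_C/T_C = 18.36 J/K.
ΔS_univ = −Q_H/T_H + Q_C/T_C = 2.238 J/K (> 0, since η = 0.394 < η_Carnot = 0.468).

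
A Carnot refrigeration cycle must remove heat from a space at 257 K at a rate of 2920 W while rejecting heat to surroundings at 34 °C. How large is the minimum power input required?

T_H = 34 °C → 34 + 273.15 = 307.15 K.
Carnot COP: COP_R = T_C/(T_H − T_C) = 257.00/50.15 = 5.1246.
W = Q_C/COP_R = 2920/5.1246 = 570 W.

Ẇ_in ≈ 570 W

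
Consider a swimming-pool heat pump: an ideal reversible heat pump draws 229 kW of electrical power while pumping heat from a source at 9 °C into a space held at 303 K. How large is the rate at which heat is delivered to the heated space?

Q̇_H ≈ 3328 kW

T_C = 9 °C → 9 + 273.15 = 282.15 K.
COP_HP = T_H/(T_H − T_C) = 303.00/20.85 = 14.5324.
Q_H = COP_HP · W = 14.5324 × 229 = 3328 kW.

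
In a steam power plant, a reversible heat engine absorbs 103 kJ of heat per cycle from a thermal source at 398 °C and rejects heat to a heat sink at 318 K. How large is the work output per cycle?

T_H = 398 °C → 398 + 273.15 = 671.15 K.
For a reversible engine, η = 1 − T_C/T_H = 1 − 318.00/671.15 = 0.5262.
W = η·Q_H = 0.5262 × 103 = 54.2 kJ.

W ≈ 54.2 kJ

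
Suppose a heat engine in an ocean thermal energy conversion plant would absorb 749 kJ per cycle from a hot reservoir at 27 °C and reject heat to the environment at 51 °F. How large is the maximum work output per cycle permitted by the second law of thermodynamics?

W_max ≈ 41.0 kJ

T_H = 27 °C → 27 + 273.15 = 300.15 K.
T_C = 51 °F → (51 − 32) × 5/9 = 10.56 °C = 283.71 K.
By the Carnot theorem, η_max = 1 − T_C/T_H = 1 − 283.71/300.15 = 0.0548.
W_max = η_max · Q_H = 0.0548 × 749 = 41.0 kJ.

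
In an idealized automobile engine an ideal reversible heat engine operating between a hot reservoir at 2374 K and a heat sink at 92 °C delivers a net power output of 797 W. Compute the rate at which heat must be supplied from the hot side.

T_C = 92 °C → 92 + 273.15 = 365.15 K.
For a reversible engine, η = 1 − T_C/T_H = 1 − 365.15/2374.00 = 0.8462.
Q_H = W/η = 797/0.8462 = 942 W.

Q̇_H ≈ 942 W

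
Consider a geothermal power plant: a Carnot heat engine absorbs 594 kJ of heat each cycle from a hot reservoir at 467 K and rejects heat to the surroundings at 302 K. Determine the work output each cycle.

For a reversible engine, η = 1 − T_C/T_H = 1 − 302.00/467.00 = 0.3533.
W = η·Q_H = 0.3533 × 594 = 209.9 kJ.

W ≈ 209.9 kJ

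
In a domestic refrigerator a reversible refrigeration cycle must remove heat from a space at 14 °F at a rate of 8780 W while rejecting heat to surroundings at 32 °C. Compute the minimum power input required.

Ẇ_in ≈ 1401 W

T_H = 32 °C → 32 + 273.15 = 305.15 K.
T_C = 14 °F → (14 − 32) × 5/9 = -10.00 °C = 263.15 K.
Carnot COP: COP_R = T_C/(T_H − T_C) = 263.15/42.00 = 6.2655.
W = Q_C/COP_R = 8780/6.2655 = 1401 W.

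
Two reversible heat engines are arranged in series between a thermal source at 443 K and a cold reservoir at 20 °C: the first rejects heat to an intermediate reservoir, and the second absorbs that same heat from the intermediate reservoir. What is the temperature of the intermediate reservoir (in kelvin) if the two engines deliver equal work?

T_m ≈ 368 K

T_C = 20 °C → 20 + 273.15 = 293.15 K.
For reversible stages Q_m = Q_H·(T_m/T_H). Setting W₁ = Q_H(1 − T_m/T_H) equal to W₂ = Q_m(1 − T_C/T_m) = Q_H·(T_m − T_C)/T_H gives T_H − T_m = T_m − T_C, so T_m = (T_H + T_C)/2 = (443.00 + 293.15)/2 = 368 K.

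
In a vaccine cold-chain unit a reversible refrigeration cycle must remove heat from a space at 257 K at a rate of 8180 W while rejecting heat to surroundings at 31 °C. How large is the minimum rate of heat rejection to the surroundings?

T_H = 31 °C → 31 + 273.15 = 304.15 K.
For a reversible cycle Q_H/Q_C = T_H/T_C, so Q_H = Q_C·T_H/T_C = 8180 × 304.15/257.00 = 9680 W.

Q̇_H ≈ 9680 W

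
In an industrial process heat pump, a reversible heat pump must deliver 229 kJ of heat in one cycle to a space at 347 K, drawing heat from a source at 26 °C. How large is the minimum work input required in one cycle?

W_in ≈ 31.58 kJ

T_C = 26 °C → 26 + 273.15 = 299.15 K.
Reversible heating COP: COP_HP = T_H/(T_H − T_C) = 347.00/47.85 = 7.2518.
W = Q_H/COP_HP = 229/7.2518 = 31.58 kJ.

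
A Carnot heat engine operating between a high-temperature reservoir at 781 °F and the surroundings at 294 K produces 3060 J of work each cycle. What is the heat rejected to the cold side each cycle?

Q_C ≈ 2276 J

T_H = 781 °F → (781 − 32) × 5/9 = 416.11 °C = 689.26 K.
η_rev = 1 − T_C/T_H = 1 − 294.00/689.26 = 0.5735.
Since Q_C/Q_H = T_C/T_H and Q_H = W/η, Q_C = W·T_C/(T_H − T_C) = 3060 × 294.00/395.26 = 2276 J.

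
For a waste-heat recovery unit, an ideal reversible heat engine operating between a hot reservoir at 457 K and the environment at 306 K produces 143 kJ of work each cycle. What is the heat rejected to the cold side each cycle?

Q_C ≈ 290 kJ

Since the cycle is reversible, η = 1 − T_C/T_H = 1 − 306.00/457.00 = 0.3304.
Since Q_C/Q_H = T_C/T_H and Q_H = W/η, Q_C = W·T_C/(T_H − T_C) = 143 × 306.00/151.00 = 290 kJ.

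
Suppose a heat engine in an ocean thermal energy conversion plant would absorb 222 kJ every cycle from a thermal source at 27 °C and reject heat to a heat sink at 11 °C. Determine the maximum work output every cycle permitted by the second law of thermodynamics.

W_max ≈ 11.83 kJ

T_H = 27 °C → 27 + 273.15 = 300.15 K.
T_C = 11 °C → 11 + 273.15 = 284.15 K.
By the Carnot theorem, η_max = 1 − T_C/T_H = 1 − 284.15/300.15 = 0.0533.
W_max = η_max · Q_H = 0.0533 × 222 = 11.83 kJ.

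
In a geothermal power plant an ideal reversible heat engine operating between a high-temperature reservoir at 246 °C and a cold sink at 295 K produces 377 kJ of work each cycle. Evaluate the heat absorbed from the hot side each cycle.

T_H = 246 °C → 246 + 273.15 = 519.15 K.
Carnot efficiency: η = 1 − T_C/T_H = 1 − 295.00/519.15 = 0.4318.
Q_H = W/η = 377/0.4318 = 873 kJ.

Q_H ≈ 873 kJ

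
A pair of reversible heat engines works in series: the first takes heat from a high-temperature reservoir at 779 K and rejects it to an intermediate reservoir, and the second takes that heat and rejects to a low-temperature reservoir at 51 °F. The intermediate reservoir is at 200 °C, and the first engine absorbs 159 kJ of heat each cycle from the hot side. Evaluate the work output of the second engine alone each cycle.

T_C = 51 °F → (51 − 32) × 5/9 = 10.56 °C = 283.71 K.
T_m = 200 °C → 200 + 273.15 = 473.15 K.
Heat entering the second stage: Q_m = Q_H·(T_m/T_H) = 159 × 473.15/779.00 = 96.6 kJ.
Second-stage efficiency η₂ = 1 − T_C/T_m = 1 − 283.71/473.15 = 0.4004, so W₂ = η₂·Q_m = 38.7 kJ.

W₂ ≈ 38.7 kJ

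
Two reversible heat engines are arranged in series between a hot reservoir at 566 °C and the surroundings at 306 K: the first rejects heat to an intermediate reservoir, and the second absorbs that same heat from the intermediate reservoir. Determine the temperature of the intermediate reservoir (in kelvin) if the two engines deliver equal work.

T_m ≈ 572.6 K

T_H = 566 °C → 566 + 273.15 = 839.15 K.
For reversible stages Q_m = Q_H·(T_m/T_H). Setting W₁ = Q_H(1 − T_m/T_H) equal to W₂ = Q_m(1 − T_C/T_m) = Q_H·(T_m − T_C)/T_H gives T_H − T_m = T_m − T_C, so T_m = (T_H + T_C)/2 = (839.15 + 306.00)/2 = 572.6 K.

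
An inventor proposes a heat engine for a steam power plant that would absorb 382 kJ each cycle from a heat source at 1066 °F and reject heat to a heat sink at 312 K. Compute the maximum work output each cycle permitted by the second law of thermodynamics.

W_max ≈ 241 kJ

T_H = 1066 °F → (1066 − 32) × 5/9 = 574.44 °C = 847.59 K.
No engine can exceed the Carnot limit: η_max = 1 − T_C/T_H = 1 − 312.00/847.59 = 0.6319.
W_max = η_max · Q_H = 0.6319 × 382 = 241 kJ.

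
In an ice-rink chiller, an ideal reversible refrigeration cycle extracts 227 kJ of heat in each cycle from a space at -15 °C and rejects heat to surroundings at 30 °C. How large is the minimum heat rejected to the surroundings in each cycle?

T_H = 30 °C → 30 + 273.15 = 303.15 K.
T_C = -15 °C → -15 + 273.15 = 258.15 K.
For a reversible cycle Q_H/Q_C = T_H/T_C, so Q_H = Q_C·T_H/T_C = 227 × 303.15/258.15 = 267 kJ.

Q_H ≈ 267 kJ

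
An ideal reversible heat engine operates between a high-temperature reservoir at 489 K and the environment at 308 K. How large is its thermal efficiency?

η ≈ 0.370

Carnot efficiency: η = 1 − T_C/T_H = 1 − 308.00/489.00 = 0.370.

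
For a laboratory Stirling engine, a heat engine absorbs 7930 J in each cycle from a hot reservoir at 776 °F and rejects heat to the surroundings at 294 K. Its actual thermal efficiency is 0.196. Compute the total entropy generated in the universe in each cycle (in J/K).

T_H = 776 °F → (776 − 32) × 5/9 = 413.33 °C = 686.48 K.
W = η·Q_H = 0.196 × 7930 = 1554 J, so Q_C = Q_H − W = 6376 J.
Reservoir entropy changes: ΔS_H = −Q_H/T_H = −7930/686.48 = -11.55 J/K and ΔS_C = +Q_C/T_C = 6376/294.00 = 21.69 J/K.
ΔS_univ = −Q_H/T_H + Q_C/T_C = 10.1 J/K (> 0, since η = 0.196 < η_Carnot = 0.572).

ΔS_univ ≈ 10.1 J/K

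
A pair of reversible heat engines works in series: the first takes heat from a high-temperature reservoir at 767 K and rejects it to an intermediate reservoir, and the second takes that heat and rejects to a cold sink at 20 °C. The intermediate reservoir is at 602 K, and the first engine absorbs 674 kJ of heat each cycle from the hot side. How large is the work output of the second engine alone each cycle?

W₂ ≈ 271.4 kJ

T_C = 20 °C → 20 + 273.15 = 293.15 K.
Heat entering the second stage: Q_m = Q_H·(T_m/T_H) = 674 × 602.00/767.00 = 529.0 kJ.
Second-stage efficiency η₂ = 1 − T_C/T_m = 1 − 293.15/602.00 = 0.5130, so W₂ = η₂·Q_m = 271.4 kJ.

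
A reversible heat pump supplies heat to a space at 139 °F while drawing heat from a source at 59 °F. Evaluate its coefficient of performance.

COP_HP ≈ 7.48

T_H = 139 °F → (139 − 32) × 5/9 = 59.44 °C = 332.59 K.
T_C = 59 °F → (59 − 32) × 5/9 = 15.00 °C = 288.15 K.
COP_HP = T_H/(T_H − T_C) = 332.59/(332.59 − 288.15) = 7.48.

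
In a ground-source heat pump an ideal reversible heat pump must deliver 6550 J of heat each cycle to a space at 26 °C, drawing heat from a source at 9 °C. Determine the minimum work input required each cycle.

W_in ≈ 372 J

T_H = 26 °C → 26 + 273.15 = 299.15 K.
T_C = 9 °C → 9 + 273.15 = 282.15 K.
Reversible heating COP: COP_HP = T_H/(T_H − T_C) = 299.15/17.00 = 17.5971.
W = Q_H/COP_HP = 6550/17.5971 = 372 J.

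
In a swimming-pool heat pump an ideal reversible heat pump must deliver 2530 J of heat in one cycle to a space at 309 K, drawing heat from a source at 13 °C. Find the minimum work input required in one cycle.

W_in ≈ 187 J

T_C = 13 °C → 13 + 273.15 = 286.15 K.
Reversible heating COP: COP_HP = T_H/(T_H − T_C) = 309.00/22.85 = 13.5230.
W = Q_H/COP_HP = 2530/13.5230 = 187 J.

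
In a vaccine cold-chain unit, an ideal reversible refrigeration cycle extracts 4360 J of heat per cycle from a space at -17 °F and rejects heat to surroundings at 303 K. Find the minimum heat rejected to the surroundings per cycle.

Q_H ≈ 5372 J

T_C = -17 °F → (-17 − 32) × 5/9 = -27.22 °C = 245.93 K.
For a reversible cycle Q_H/Q_C = T_H/T_C, so Q_H = Q_C·T_H/T_C = 4360 × 303.00/245.93 = 5372 J.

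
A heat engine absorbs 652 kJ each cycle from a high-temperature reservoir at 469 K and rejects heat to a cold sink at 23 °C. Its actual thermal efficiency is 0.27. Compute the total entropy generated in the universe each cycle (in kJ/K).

ΔS_univ ≈ 0.217 kJ/K

T_C = 23 °C → 23 + 273.15 = 296.15 K.
W = η·Q_H = 0.27 × 652 = 176.0 kJ, so Q_C = Q_H − W = 476.0 kJ.
Reservoir entropy changes: ΔS_H = −Q_H/T_H = −652/469.00 = -1.390 kJ/K and ΔS_C = +Q_C/T_C = 476.0/296.15 = 1.607 kJ/K.
ΔS_univ = −Q_H/T_H + Q_C/T_C = 0.217 kJ/K (> 0, since η = 0.27 < η_Carnot = 0.369).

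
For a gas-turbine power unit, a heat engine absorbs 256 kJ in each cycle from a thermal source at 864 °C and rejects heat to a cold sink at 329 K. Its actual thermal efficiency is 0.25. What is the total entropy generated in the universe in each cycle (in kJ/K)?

T_H = 864 °C → 864 + 273.15 = 1137.15 K.
W = η·Q_H = 0.25 × 256 = 64.00 kJ, so Q_C = Q_H − W = 192.0 kJ.
The hot reservoir loses entropy Q_H/T_H = 256/1137.15 = 0.2251 kJ/K; the cold reservoir gains Q_C/T_C = 192.0/329.00 = 0.5836 kJ/K.
ΔS_univ = −Q_H/T_H + Q_C/T_C = 0.3585 kJ/K (> 0, since η = 0.25 < η_Carnot = 0.711).

ΔS_univ ≈ 0.3585 kJ/K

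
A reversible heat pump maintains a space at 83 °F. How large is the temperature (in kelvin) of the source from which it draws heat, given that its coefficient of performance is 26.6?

T_H = 83 °F → (83 − 32) × 5/9 = 28.33 °C = 301.48 K.
COP_HP = T_H/(T_H − T_C) ⇒ T_C = T_H·(COP_HP − 1)/COP_HP = 301.48 × (26.6 − 1)/26.6 = 290 K.

T_C ≈ 290 K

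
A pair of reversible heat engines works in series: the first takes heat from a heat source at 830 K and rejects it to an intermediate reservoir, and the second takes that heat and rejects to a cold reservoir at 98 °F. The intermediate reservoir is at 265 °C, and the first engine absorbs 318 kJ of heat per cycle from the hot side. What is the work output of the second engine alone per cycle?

T_C = 98 °F → (98 − 32) × 5/9 = 36.67 °C = 309.82 K.
T_m = 265 °C → 265 + 273.15 = 538.15 K.
Heat entering the second stage: Q_m = Q_H·(T_m/T_H) = 318 × 538.15/830.00 = 206 kJ.
Second-stage efficiency η₂ = 1 − T_C/T_m = 1 − 309.82/538.15 = 0.4243, so W₂ = η₂·Q_m = 87.5 kJ.

W₂ ≈ 87.5 kJ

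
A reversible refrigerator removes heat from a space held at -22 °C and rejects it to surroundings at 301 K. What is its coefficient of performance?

COP_R ≈ 5.04

T_C = -22 °C → -22 + 273.15 = 251.15 K.
Carnot COP: COP_R = T_C/(T_H − T_C) = 251.15/(301.00 − 251.15) = 5.04.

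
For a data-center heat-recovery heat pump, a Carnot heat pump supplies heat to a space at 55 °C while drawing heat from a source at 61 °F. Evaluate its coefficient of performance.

T_H = 55 °C → 55 + 273.15 = 328.15 K.
T_C = 61 °F → (61 − 32) × 5/9 = 16.11 °C = 289.26 K.
Reversible heating COP: COP_HP = T_H/(T_H − T_C) = 328.15/(328.15 − 289.26) = 8.44.

COP_HP ≈ 8.44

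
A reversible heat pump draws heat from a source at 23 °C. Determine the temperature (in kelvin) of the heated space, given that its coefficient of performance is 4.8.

T_C = 23 °C → 23 + 273.15 = 296.15 K.
COP_HP = T_H/(T_H − T_C) ⇒ T_H = T_C·COP_HP/(COP_HP − 1) = 296.15 × 4.8/(4.8 − 1) = 374 K.

T_H ≈ 374 K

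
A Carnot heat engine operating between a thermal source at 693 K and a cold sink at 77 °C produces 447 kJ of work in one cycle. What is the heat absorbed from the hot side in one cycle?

T_C = 77 °C → 77 + 273.15 = 350.15 K.
For a reversible engine, η = 1 − T_C/T_H = 1 − 350.15/693.00 = 0.4947.
Q_H = W/η = 447/0.4947 = 904 kJ.

Q_H ≈ 904 kJ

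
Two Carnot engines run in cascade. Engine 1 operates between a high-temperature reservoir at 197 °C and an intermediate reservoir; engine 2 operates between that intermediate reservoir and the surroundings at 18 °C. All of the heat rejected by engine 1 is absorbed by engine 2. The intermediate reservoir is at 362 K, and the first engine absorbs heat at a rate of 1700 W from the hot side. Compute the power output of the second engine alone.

T_H = 197 °C → 197 + 273.15 = 470.15 K.
T_C = 18 °C → 18 + 273.15 = 291.15 K.
Heat entering the second stage: Q_m = Q_H·(T_m/T_H) = 1700 × 362.00/470.15 = 1309 W.
Second-stage efficiency η₂ = 1 − T_C/T_m = 1 − 291.15/362.00 = 0.1957, so W₂ = η₂·Q_m = 256.2 W.

Ẇ₂ ≈ 256.2 W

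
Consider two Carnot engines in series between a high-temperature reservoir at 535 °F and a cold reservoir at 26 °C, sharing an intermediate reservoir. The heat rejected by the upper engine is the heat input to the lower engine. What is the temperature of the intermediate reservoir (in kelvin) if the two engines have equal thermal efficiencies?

T_H = 535 °F → (535 − 32) × 5/9 = 279.44 °C = 552.59 K.
T_C = 26 °C → 26 + 273.15 = 299.15 K.
Equal efficiencies require 1 − T_m/T_H = 1 − T_C/T_m, i.e. T_m/T_H = T_C/T_m, so T_m = √(T_H·T_C) = √(552.59 × 299.15) = 407 K.

T_m ≈ 407 K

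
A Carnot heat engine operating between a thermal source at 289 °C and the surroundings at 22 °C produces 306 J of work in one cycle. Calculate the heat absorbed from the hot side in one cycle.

Q_H ≈ 644 J

T_H = 289 °C → 289 + 273.15 = 562.15 K.
T_C = 22 °C → 22 + 273.15 = 295.15 K.
Since the cycle is reversible, η = 1 − T_C/T_H = 1 − 295.15/562.15 = 0.4750.
Q_H = W/η = 306/0.4750 = 644 J.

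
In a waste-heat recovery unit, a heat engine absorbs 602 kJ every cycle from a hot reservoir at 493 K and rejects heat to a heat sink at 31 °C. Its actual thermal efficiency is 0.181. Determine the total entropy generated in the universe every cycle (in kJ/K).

T_C = 31 °C → 31 + 273.15 = 304.15 K.
W = η·Q_H = 0.181 × 602 = 109.0 kJ, so Q_C = Q_H − W = 493.0 kJ.
Entropy balance on the reservoirs: −Q_H/T_H = -1.221 kJ/K, +Q_C/T_C = 1.621 kJ/K.
ΔS_univ = −Q_H/T_H + Q_C/T_C = 0.400 kJ/K (> 0, since η = 0.181 < η_Carnot = 0.383).

ΔS_univ ≈ 0.400 kJ/K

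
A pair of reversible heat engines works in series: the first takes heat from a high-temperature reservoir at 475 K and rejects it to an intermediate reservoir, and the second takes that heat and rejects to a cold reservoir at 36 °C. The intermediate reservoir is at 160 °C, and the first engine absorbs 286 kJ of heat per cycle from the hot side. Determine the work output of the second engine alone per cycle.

T_C = 36 °C → 36 + 273.15 = 309.15 K.
T_m = 160 °C → 160 + 273.15 = 433.15 K.
Heat entering the second stage: Q_m = Q_H·(T_m/T_H) = 286 × 433.15/475.00 = 261 kJ.
Second-stage efficiency η₂ = 1 − T_C/T_m = 1 − 309.15/433.15 = 0.2863, so W₂ = η₂·Q_m = 74.7 kJ.

W₂ ≈ 74.7 kJ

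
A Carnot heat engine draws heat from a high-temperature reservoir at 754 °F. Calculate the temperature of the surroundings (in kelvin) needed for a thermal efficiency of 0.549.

T_H = 754 °F → (754 − 32) × 5/9 = 401.11 °C = 674.26 K.
From η = 1 − T_C/T_H, T_C = T_H·(1 − η) = 674.26 × (1 − 0.549) = 304 K.

T_C ≈ 304 K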